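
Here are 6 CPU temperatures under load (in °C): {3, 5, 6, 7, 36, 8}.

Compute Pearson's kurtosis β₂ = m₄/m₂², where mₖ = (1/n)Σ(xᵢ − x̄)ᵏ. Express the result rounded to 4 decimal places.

x̄ = 10.8333
Σ(xᵢ − x̄)² = 774.8333 ⇒ m₂ = 129.13889
Σ(xᵢ − x̄)⁴ = 406895.4861 ⇒ m₄ = 67815.91435
m₂² = 16676.85262
β₂ = m₄/m₂² = 67815.91435 / 16676.85262 ≈ 4.0665

4.0665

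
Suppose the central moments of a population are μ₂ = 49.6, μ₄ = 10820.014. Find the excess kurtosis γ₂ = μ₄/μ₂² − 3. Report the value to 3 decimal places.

μ₂² = 49.6² = 2460.16000
μ₄/μ₂² = 10820.014 / 2460.16000 = 4.39809
γ₂ = 4.39809 − 3 ≈ 1.398

1.398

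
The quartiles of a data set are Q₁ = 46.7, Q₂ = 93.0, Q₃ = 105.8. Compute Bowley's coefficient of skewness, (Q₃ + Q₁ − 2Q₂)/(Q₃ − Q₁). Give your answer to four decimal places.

-0.5668

numerator: Q₃ + Q₁ − 2Q₂ = 105.8 + 46.7 − 2×93.0 = -33.5000
denominator: Q₃ − Q₁ = 105.8 − 46.7 = 59.1000
Bowley skewness = -33.5000 / 59.1000 ≈ -0.5668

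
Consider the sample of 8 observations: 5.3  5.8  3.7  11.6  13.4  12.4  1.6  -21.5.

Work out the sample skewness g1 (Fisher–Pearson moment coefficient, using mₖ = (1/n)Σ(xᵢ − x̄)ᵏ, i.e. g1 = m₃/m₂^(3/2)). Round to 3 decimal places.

-1.612

x̄ = (5.3 + 5.8 + 3.7 + 11.6 + 13.4 + 12.4 + 1.6 - 21.5) / 8 = 4.0375
deviations (xᵢ − x̄): 1.2625, 1.7625, -0.3375, 7.5625, 9.3625, 8.3625, -2.4375, -25.5375
Σ(xᵢ − x̄)² = 877.6988 ⇒ m₂ = 877.6988/8 = 109.71234
Σ(xᵢ − x̄)³ = -14823.6745 ⇒ m₃ = -14823.6745/8 = -1852.95932
m₂^(3/2) = 109.71234^(1.5) = 1149.16725
g1 = m₃ / m₂^(3/2) = -1852.95932 / 1149.16725 ≈ -1.612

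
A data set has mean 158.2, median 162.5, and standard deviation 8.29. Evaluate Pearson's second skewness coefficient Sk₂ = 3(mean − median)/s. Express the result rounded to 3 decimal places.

Sk₂ = 3(158.2 − 162.5) / 8.29 = 3 × -4.3000 / 8.29
    = -12.9000 / 8.29 ≈ -1.556

-1.556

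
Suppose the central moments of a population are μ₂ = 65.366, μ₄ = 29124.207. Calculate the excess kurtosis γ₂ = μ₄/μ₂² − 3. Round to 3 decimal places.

μ₂² = 65.366² = 4272.71396
μ₄/μ₂² = 29124.207 / 4272.71396 = 6.81633
γ₂ = 6.81633 − 3 ≈ 3.816

3.816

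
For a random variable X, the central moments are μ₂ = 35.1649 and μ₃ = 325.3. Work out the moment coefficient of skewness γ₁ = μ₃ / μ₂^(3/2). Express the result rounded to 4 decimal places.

1.5600

σ = √μ₂ = √35.1649 = 5.93000
σ³ = μ₂^(3/2) = 208.52786
γ₁ = μ₃/σ³ = 325.3 / 208.52786 ≈ 1.5600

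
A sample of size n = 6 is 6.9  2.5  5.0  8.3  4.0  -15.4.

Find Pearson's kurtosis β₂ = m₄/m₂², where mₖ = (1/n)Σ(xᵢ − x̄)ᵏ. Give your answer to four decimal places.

3.8166

x̄ = 1.8833
Σ(xᵢ − x̄)² = 379.6283 ⇒ m₂ = 63.27139
Σ(xᵢ − x̄)⁴ = 91673.0345 ⇒ m₄ = 15278.83909
m₂² = 4003.26865
β₂ = m₄/m₂² = 15278.83909 / 4003.26865 ≈ 3.8166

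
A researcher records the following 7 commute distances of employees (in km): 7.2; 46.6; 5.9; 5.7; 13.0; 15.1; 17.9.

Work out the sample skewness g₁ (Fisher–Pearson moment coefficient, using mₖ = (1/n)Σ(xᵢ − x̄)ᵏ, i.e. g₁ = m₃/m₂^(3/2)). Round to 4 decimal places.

1.5933

x̄ = (7.2 + 46.6 + 5.9 + 5.7 + 13.0 + 15.1 + 17.9) / 7 = 15.9143
deviations (xᵢ − x̄): -8.7143, 30.6857, -10.0143, -10.2143, -2.9143, -0.8143, 1.9857
Σ(xᵢ − x̄)² = 1235.2686 ⇒ m₂ = 1235.2686/7 = 176.46694
Σ(xᵢ − x̄)³ = 26144.8909 ⇒ m₃ = 26144.8909/7 = 3734.98441
m₂^(3/2) = 176.46694^(1.5) = 2344.20198
g₁ = m₃ / m₂^(3/2) = 3734.98441 / 2344.20198 ≈ 1.5933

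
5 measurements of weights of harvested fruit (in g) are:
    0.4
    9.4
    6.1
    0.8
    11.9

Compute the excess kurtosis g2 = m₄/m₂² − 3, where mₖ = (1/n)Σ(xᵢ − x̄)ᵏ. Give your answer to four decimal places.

-1.6101

x̄ = 5.7200
Σ(xᵢ − x̄)² = 104.3880 ⇒ m₂ = 20.87760
Σ(xᵢ − x̄)⁴ = 3029.0525 ⇒ m₄ = 605.81050
m₂² = 435.87418
g2 = m₄/m₂² − 3 = 1.38987 − 3 ≈ -1.6101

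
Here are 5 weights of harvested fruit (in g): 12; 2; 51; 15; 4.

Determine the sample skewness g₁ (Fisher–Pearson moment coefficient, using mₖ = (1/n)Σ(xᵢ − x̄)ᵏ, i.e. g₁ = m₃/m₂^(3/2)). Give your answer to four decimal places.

1.2314

x̄ = (12 + 2 + 51 + 15 + 4) / 5 = 16.8000
deviations (xᵢ − x̄): -4.8000, -14.8000, 34.2000, -1.8000, -12.8000
Σ(xᵢ − x̄)² = 1578.8000 ⇒ m₂ = 1578.8000/5 = 315.76000
Σ(xᵢ − x̄)³ = 34546.3200 ⇒ m₃ = 34546.3200/5 = 6909.26400
m₂^(3/2) = 315.76000^(1.5) = 5610.94059
g₁ = m₃ / m₂^(3/2) = 6909.26400 / 5610.94059 ≈ 1.2314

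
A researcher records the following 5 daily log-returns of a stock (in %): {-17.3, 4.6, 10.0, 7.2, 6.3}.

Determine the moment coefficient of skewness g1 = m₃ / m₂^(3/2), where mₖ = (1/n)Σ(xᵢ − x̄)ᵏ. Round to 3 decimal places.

x̄ = (-17.3 + 4.6 + 10.0 + 7.2 + 6.3) / 5 = 2.1600
deviations (xᵢ − x̄): -19.4600, 2.4400, 7.8400, 5.0400, 4.1400
Σ(xᵢ − x̄)² = 488.6520 ⇒ m₂ = 488.6520/5 = 97.73040
Σ(xᵢ − x̄)³ = -6673.9394 ⇒ m₃ = -6673.9394/5 = -1334.78789
m₂^(3/2) = 97.73040^(1.5) = 966.14990
g1 = m₃ / m₂^(3/2) = -1334.78789 / 966.14990 ≈ -1.382

-1.382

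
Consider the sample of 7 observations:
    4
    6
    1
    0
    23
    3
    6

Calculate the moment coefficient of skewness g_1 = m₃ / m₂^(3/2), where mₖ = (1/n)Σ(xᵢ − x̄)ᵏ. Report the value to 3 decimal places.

1.677

x̄ = (4 + 6 + 1 + 0 + 23 + 3 + 6) / 7 = 6.1429
deviations (xᵢ − x̄): -2.1429, -0.1429, -5.1429, -6.1429, 16.8571, -3.1429, -0.1429
Σ(xᵢ − x̄)² = 362.8571 ⇒ m₂ = 362.8571/7 = 51.83673
Σ(xᵢ − x̄)³ = 4381.4694 ⇒ m₃ = 4381.4694/7 = 625.92420
m₂^(3/2) = 51.83673^(1.5) = 373.21274
g_1 = m₃ / m₂^(3/2) = 625.92420 / 373.21274 ≈ 1.677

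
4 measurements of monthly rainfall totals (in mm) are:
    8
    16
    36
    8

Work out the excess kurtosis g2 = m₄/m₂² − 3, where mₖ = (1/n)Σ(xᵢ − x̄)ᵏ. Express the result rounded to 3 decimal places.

x̄ = 17.0000
Σ(xᵢ − x̄)² = 524.0000 ⇒ m₂ = 131.00000
Σ(xᵢ − x̄)⁴ = 143444.0000 ⇒ m₄ = 35861.00000
m₂² = 17161.00000
g2 = m₄/m₂² − 3 = 2.08968 − 3 ≈ -0.910

-0.910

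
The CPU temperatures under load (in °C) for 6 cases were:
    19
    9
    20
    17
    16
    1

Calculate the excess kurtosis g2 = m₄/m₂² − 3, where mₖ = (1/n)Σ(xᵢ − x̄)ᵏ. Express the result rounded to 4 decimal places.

x̄ = 13.6667
Σ(xᵢ − x̄)² = 267.3333 ⇒ m₂ = 44.55556
Σ(xᵢ − x̄)⁴ = 28787.7778 ⇒ m₄ = 4797.96296
m₂² = 1985.19753
g2 = m₄/m₂² − 3 = 2.41687 − 3 ≈ -0.5831

-0.5831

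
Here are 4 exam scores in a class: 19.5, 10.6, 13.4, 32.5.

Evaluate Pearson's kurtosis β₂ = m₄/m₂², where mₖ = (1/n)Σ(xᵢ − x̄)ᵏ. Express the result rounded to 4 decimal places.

1.9372

x̄ = 19.0000
Σ(xᵢ − x̄)² = 284.4200 ⇒ m₂ = 71.10500
Σ(xᵢ − x̄)⁴ = 39177.2882 ⇒ m₄ = 9794.32205
m₂² = 5055.92103
β₂ = m₄/m₂² = 9794.32205 / 5055.92103 ≈ 1.9372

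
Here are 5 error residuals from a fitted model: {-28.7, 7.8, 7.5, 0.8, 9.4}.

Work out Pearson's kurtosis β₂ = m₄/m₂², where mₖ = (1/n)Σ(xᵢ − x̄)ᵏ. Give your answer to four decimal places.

x̄ = -0.6400
Σ(xᵢ − x̄)² = 1027.7320 ⇒ m₂ = 205.54640
Σ(xᵢ − x̄)⁴ = 639571.2613 ⇒ m₄ = 127914.25227
m₂² = 42249.32255
β₂ = m₄/m₂² = 127914.25227 / 42249.32255 ≈ 3.0276

3.0276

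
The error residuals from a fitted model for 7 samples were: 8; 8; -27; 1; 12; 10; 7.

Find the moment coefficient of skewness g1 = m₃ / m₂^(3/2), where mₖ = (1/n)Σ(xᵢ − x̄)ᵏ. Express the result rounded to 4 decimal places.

x̄ = (8 + 8 - 27 + 1 + 12 + 10 + 7) / 7 = 2.7143
deviations (xᵢ − x̄): 5.2857, 5.2857, -29.7143, -1.7143, 9.2857, 7.2857, 4.2857
Σ(xᵢ − x̄)² = 1099.4286 ⇒ m₂ = 1099.4286/7 = 157.06122
Σ(xᵢ − x̄)³ = -24679.4694 ⇒ m₃ = -24679.4694/7 = -3525.63848
m₂^(3/2) = 157.06122^(1.5) = 1968.35518
g1 = m₃ / m₂^(3/2) = -3525.63848 / 1968.35518 ≈ -1.7912

-1.7912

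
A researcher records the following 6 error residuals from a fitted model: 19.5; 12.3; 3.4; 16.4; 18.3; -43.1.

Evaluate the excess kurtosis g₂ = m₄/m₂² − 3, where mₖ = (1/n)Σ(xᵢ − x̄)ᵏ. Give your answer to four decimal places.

0.7713

x̄ = 4.4667
Σ(xᵢ − x̄)² = 2884.8533 ⇒ m₂ = 480.80889
Σ(xᵢ − x̄)⁴ = 5231044.5355 ⇒ m₄ = 871840.75592
m₂² = 231177.18763
g₂ = m₄/m₂² − 3 = 3.77131 − 3 ≈ 0.7713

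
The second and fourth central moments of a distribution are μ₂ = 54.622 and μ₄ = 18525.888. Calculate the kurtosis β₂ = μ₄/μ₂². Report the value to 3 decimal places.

6.209

μ₂² = 54.622² = 2983.56288
μ₄/μ₂² = 18525.888 / 2983.56288 = 6.20932
β₂ ≈ 6.209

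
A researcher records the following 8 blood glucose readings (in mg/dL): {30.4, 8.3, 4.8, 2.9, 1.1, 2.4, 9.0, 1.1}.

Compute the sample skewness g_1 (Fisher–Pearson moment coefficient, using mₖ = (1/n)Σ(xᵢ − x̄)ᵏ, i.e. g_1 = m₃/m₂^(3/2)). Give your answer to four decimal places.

1.8592

x̄ = (30.4 + 8.3 + 4.8 + 2.9 + 1.1 + 2.4 + 9.0 + 1.1) / 8 = 7.5000
deviations (xᵢ − x̄): 22.9000, 0.8000, -2.7000, -4.6000, -6.4000, -5.1000, 1.5000, -6.4000
Σ(xᵢ − x̄)² = 663.6800 ⇒ m₂ = 663.6800/8 = 82.96000
Σ(xᵢ − x̄)³ = 11238.9180 ⇒ m₃ = 11238.9180/8 = 1404.86475
m₂^(3/2) = 82.96000^(1.5) = 755.61943
g_1 = m₃ / m₂^(3/2) = 1404.86475 / 755.61943 ≈ 1.8592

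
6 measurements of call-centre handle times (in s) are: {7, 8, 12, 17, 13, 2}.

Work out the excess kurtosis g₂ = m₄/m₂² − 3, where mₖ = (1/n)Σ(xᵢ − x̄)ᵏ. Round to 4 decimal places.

-0.9450

x̄ = 9.8333
Σ(xᵢ − x̄)² = 138.8333 ⇒ m₂ = 23.13889
Σ(xᵢ − x̄)⁴ = 6601.4861 ⇒ m₄ = 1100.24769
m₂² = 535.40818
g₂ = m₄/m₂² − 3 = 2.05497 − 3 ≈ -0.9450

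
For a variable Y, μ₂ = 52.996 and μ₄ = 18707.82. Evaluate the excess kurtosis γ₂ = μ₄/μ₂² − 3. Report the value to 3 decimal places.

3.661

μ₂² = 52.996² = 2808.57602
μ₄/μ₂² = 18707.82 / 2808.57602 = 6.66096
γ₂ = 6.66096 − 3 ≈ 3.661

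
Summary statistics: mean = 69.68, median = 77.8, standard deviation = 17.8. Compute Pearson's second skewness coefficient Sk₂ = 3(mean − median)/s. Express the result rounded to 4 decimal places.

-1.3685

Sk₂ = 3(69.68 − 77.8) / 17.8 = 3 × -8.1200 / 17.8
    = -24.3600 / 17.8 ≈ -1.3685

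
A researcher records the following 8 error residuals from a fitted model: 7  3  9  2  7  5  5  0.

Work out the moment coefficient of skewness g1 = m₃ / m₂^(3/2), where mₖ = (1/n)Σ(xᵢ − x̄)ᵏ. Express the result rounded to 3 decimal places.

x̄ = (7 + 3 + 9 + 2 + 7 + 5 + 5 + 0) / 8 = 4.7500
deviations (xᵢ − x̄): 2.2500, -1.7500, 4.2500, -2.7500, 2.2500, 0.2500, 0.2500, -4.7500
Σ(xᵢ − x̄)² = 61.5000 ⇒ m₂ = 61.5000/8 = 7.68750
Σ(xᵢ − x̄)³ = -33.7500 ⇒ m₃ = -33.7500/8 = -4.21875
m₂^(3/2) = 7.68750^(1.5) = 21.31462
g1 = m₃ / m₂^(3/2) = -4.21875 / 21.31462 ≈ -0.198

-0.198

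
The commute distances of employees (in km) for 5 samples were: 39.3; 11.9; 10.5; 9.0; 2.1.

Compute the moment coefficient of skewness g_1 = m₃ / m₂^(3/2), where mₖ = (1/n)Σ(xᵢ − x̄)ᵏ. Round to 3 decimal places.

1.229

x̄ = (39.3 + 11.9 + 10.5 + 9.0 + 2.1) / 5 = 14.5600
deviations (xᵢ − x̄): 24.7400, -2.6600, -4.0600, -5.5600, -12.4600
Σ(xᵢ − x̄)² = 821.7920 ⇒ m₂ = 821.7920/5 = 164.35840
Σ(xᵢ − x̄)³ = 12950.4934 ⇒ m₃ = 12950.4934/5 = 2590.09867
m₂^(3/2) = 164.35840^(1.5) = 2107.11315
g_1 = m₃ / m₂^(3/2) = 2590.09867 / 2107.11315 ≈ 1.229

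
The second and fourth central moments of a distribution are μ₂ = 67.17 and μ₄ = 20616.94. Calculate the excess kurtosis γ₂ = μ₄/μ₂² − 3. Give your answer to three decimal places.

1.570

μ₂² = 67.17² = 4511.80890
μ₄/μ₂² = 20616.94 / 4511.80890 = 4.56955
γ₂ = 4.56955 − 3 ≈ 1.570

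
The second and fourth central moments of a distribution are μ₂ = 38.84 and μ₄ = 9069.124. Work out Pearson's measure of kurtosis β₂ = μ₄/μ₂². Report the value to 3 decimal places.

μ₂² = 38.84² = 1508.54560
μ₄/μ₂² = 9069.124 / 1508.54560 = 6.01183
β₂ ≈ 6.012

6.012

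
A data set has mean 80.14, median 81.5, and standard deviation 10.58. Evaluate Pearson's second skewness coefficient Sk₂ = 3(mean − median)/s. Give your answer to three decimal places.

-0.386

Sk₂ = 3(80.14 − 81.5) / 10.58 = 3 × -1.3600 / 10.58
    = -4.0800 / 10.58 ≈ -0.386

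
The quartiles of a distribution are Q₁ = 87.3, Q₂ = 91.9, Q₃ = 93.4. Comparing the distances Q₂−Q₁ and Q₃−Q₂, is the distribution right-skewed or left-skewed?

Q₂ − Q₁ = 4.6;  Q₃ − Q₂ = 1.5
Q₂ − Q₁ > Q₃ − Q₂ ⇒ the lower half is more spread out ⇒ left-skewed.

left-skewed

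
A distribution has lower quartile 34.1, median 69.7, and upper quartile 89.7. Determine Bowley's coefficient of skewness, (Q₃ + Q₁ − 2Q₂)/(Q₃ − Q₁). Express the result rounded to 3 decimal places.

numerator: Q₃ + Q₁ − 2Q₂ = 89.7 + 34.1 − 2×69.7 = -15.6000
denominator: Q₃ − Q₁ = 89.7 − 34.1 = 55.6000
Bowley skewness = -15.6000 / 55.6000 ≈ -0.281

-0.281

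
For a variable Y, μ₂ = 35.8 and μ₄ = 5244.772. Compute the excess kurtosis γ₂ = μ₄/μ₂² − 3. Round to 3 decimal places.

1.092

μ₂² = 35.8² = 1281.64000
μ₄/μ₂² = 5244.772 / 1281.64000 = 4.09223
γ₂ = 4.09223 − 3 ≈ 1.092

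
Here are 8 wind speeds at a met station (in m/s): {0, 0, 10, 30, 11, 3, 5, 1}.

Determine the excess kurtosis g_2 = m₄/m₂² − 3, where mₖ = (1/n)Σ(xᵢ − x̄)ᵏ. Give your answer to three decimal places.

x̄ = 7.5000
Σ(xᵢ − x̄)² = 706.0000 ⇒ m₂ = 88.25000
Σ(xᵢ − x̄)⁴ = 265040.5000 ⇒ m₄ = 33130.06250
m₂² = 7788.06250
g_2 = m₄/m₂² − 3 = 4.25395 − 3 ≈ 1.254

1.254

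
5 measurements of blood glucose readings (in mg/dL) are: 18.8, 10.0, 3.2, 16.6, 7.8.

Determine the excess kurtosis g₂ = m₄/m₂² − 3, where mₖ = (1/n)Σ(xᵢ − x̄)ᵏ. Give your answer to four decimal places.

x̄ = 11.2800
Σ(xᵢ − x̄)² = 163.8880 ⇒ m₂ = 32.77760
Σ(xᵢ − x̄)⁴ = 8410.6338 ⇒ m₄ = 1682.12675
m₂² = 1074.37106
g₂ = m₄/m₂² − 3 = 1.56569 − 3 ≈ -1.4343

-1.4343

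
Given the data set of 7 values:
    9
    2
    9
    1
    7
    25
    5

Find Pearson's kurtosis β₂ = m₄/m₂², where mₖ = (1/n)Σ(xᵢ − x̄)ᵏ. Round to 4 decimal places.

3.8895

x̄ = 8.2857
Σ(xᵢ − x̄)² = 385.4286 ⇒ m₂ = 55.06122
Σ(xᵢ − x̄)⁴ = 82544.6356 ⇒ m₄ = 11792.09080
m₂² = 3031.73844
β₂ = m₄/m₂² = 11792.09080 / 3031.73844 ≈ 3.8895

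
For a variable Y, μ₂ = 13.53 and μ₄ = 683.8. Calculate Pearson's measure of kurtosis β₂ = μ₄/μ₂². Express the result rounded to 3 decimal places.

3.735

μ₂² = 13.53² = 183.06090
μ₄/μ₂² = 683.8 / 183.06090 = 3.73537
β₂ ≈ 3.735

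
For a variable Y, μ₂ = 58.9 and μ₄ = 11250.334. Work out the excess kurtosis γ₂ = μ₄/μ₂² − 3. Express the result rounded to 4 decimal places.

μ₂² = 58.9² = 3469.21000
μ₄/μ₂² = 11250.334 / 3469.21000 = 3.24291
γ₂ = 3.24291 − 3 ≈ 0.2429

0.2429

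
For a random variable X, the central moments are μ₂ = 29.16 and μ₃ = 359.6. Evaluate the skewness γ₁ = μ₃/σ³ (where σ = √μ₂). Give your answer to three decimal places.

2.284

σ = √μ₂ = √29.16 = 5.40000
σ³ = μ₂^(3/2) = 157.46400
γ₁ = μ₃/σ³ = 359.6 / 157.46400 ≈ 2.284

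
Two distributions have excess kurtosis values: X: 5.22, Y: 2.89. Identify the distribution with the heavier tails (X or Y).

Higher excess kurtosis ⇒ heavier tails relative to the normal distribution.
5.22 vs 2.89: the larger is 5.22, so X has heavier tails.

X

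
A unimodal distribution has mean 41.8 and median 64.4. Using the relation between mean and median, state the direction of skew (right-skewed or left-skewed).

left-skewed

mean − median = 41.8 − 64.4 = -22.6
mean < median ⇒ the longer tail is on the left ⇒ left-skewed (negatively skewed).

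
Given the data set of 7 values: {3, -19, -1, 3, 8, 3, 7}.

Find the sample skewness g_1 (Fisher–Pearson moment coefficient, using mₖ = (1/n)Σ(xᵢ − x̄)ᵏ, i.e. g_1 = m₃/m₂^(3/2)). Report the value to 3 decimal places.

-1.606

x̄ = (3 - 19 - 1 + 3 + 8 + 3 + 7) / 7 = 0.5714
deviations (xᵢ − x̄): 2.4286, -19.5714, -1.5714, 2.4286, 7.4286, 2.4286, 6.4286
Σ(xᵢ − x̄)² = 499.7143 ⇒ m₂ = 499.7143/7 = 71.38776
Σ(xᵢ − x̄)³ = -6781.9592 ⇒ m₃ = -6781.9592/7 = -968.85131
m₂^(3/2) = 71.38776^(1.5) = 603.16424
g_1 = m₃ / m₂^(3/2) = -968.85131 / 603.16424 ≈ -1.606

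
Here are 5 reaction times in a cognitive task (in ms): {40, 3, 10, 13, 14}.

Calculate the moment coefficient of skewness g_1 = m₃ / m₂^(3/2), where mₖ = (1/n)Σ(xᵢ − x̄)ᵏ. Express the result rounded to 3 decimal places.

1.137

x̄ = (40 + 3 + 10 + 13 + 14) / 5 = 16.0000
deviations (xᵢ − x̄): 24.0000, -13.0000, -6.0000, -3.0000, -2.0000
Σ(xᵢ − x̄)² = 794.0000 ⇒ m₂ = 794.0000/5 = 158.80000
Σ(xᵢ − x̄)³ = 11376.0000 ⇒ m₃ = 11376.0000/5 = 2275.20000
m₂^(3/2) = 158.80000^(1.5) = 2001.13205
g_1 = m₃ / m₂^(3/2) = 2275.20000 / 2001.13205 ≈ 1.137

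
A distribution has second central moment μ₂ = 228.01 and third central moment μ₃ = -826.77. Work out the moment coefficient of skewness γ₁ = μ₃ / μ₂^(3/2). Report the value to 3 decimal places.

σ = √μ₂ = √228.01 = 15.10000
σ³ = μ₂^(3/2) = 3442.95100
γ₁ = μ₃/σ³ = -826.77 / 3442.95100 ≈ -0.240

-0.240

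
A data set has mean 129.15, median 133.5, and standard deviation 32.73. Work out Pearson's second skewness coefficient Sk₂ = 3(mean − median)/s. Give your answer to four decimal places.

-0.3987

Sk₂ = 3(129.15 − 133.5) / 32.73 = 3 × -4.3500 / 32.73
    = -13.0500 / 32.73 ≈ -0.3987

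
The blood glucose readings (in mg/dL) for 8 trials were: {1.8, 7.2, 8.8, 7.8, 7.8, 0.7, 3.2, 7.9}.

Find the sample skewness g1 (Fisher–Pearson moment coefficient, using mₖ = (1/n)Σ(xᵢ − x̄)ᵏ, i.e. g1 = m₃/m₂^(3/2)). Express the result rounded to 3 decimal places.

x̄ = (1.8 + 7.2 + 8.8 + 7.8 + 7.8 + 0.7 + 3.2 + 7.9) / 8 = 5.6500
deviations (xᵢ − x̄): -3.8500, 1.5500, 3.1500, 2.1500, 2.1500, -4.9500, -2.4500, 2.2500
Σ(xᵢ − x̄)² = 71.9600 ⇒ m₂ = 71.9600/8 = 8.99500
Σ(xᵢ − x̄)³ = -126.8130 ⇒ m₃ = -126.8130/8 = -15.85163
m₂^(3/2) = 8.99500^(1.5) = 26.97750
g1 = m₃ / m₂^(3/2) = -15.85163 / 26.97750 ≈ -0.588

-0.588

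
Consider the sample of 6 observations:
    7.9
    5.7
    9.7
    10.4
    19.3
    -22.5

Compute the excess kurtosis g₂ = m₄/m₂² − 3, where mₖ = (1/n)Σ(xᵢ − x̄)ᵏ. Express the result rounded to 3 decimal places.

0.576

x̄ = 5.0833
Σ(xᵢ − x̄)² = 1020.8483 ⇒ m₂ = 170.14139
Σ(xᵢ − x̄)⁴ = 621044.2170 ⇒ m₄ = 103507.36951
m₂² = 28948.09221
g₂ = m₄/m₂² − 3 = 3.57562 − 3 ≈ 0.576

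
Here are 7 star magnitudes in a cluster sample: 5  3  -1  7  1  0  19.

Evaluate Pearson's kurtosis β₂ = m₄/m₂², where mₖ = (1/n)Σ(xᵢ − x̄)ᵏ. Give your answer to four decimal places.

x̄ = 4.8571
Σ(xᵢ − x̄)² = 280.8571 ⇒ m₂ = 40.12245
Σ(xᵢ − x̄)⁴ = 41995.9708 ⇒ m₄ = 5999.42441
m₂² = 1609.81091
β₂ = m₄/m₂² = 5999.42441 / 1609.81091 ≈ 3.7268

3.7268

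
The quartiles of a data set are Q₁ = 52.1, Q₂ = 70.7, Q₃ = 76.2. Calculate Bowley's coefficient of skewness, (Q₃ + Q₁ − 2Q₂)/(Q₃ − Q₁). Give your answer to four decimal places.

-0.5436

numerator: Q₃ + Q₁ − 2Q₂ = 76.2 + 52.1 − 2×70.7 = -13.1000
denominator: Q₃ − Q₁ = 76.2 − 52.1 = 24.1000
Bowley skewness = -13.1000 / 24.1000 ≈ -0.5436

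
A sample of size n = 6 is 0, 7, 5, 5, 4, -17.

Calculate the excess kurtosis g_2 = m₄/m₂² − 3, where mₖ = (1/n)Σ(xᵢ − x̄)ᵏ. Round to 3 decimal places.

0.720

x̄ = 0.6667
Σ(xᵢ − x̄)² = 401.3333 ⇒ m₂ = 66.88889
Σ(xᵢ − x̄)⁴ = 99851.1111 ⇒ m₄ = 16641.85185
m₂² = 4474.12346
g_2 = m₄/m₂² − 3 = 3.71958 − 3 ≈ 0.720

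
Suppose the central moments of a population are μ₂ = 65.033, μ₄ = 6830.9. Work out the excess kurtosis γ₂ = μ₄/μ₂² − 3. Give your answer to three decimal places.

μ₂² = 65.033² = 4229.29109
μ₄/μ₂² = 6830.9 / 4229.29109 = 1.61514
γ₂ = 1.61514 − 3 ≈ -1.385

-1.385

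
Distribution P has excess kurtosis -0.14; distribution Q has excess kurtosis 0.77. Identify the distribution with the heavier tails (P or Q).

Q

Higher excess kurtosis ⇒ heavier tails relative to the normal distribution.
-0.14 vs 0.77: the larger is 0.77, so Q has heavier tails. (Q is leptokurtic — heavier-than-normal tails; the other is platykurtic.)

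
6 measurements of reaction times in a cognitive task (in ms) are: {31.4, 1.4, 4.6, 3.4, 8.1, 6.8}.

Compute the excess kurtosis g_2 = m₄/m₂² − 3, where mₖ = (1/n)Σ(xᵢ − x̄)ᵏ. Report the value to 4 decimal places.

x̄ = 9.2833
Σ(xᵢ − x̄)² = 615.4083 ⇒ m₂ = 102.56806
Σ(xᵢ − x̄)⁴ = 244846.1533 ⇒ m₄ = 40807.69222
m₂² = 10520.20602
g_2 = m₄/m₂² − 3 = 3.87898 − 3 ≈ 0.8790

0.8790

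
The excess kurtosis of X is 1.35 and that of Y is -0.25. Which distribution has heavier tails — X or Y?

Higher excess kurtosis ⇒ heavier tails relative to the normal distribution.
1.35 vs -0.25: the larger is 1.35, so X has heavier tails. (X is leptokurtic — heavier-than-normal tails; the other is platykurtic.)

X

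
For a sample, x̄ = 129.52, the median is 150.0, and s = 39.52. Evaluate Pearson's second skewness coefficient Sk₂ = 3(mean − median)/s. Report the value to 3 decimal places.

-1.555

Sk₂ = 3(129.52 − 150.0) / 39.52 = 3 × -20.4800 / 39.52
    = -61.4400 / 39.52 ≈ -1.555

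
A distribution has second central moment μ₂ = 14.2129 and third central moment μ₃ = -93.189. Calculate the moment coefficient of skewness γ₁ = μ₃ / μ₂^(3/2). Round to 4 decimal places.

-1.7392

σ = √μ₂ = √14.2129 = 3.77000
σ³ = μ₂^(3/2) = 53.58263
γ₁ = μ₃/σ³ = -93.189 / 53.58263 ≈ -1.7392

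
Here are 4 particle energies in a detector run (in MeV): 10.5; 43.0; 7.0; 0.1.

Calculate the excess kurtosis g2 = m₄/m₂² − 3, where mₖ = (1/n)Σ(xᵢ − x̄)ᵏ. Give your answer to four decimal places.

-0.7862

x̄ = 15.1500
Σ(xᵢ − x̄)² = 1090.1700 ⇒ m₂ = 272.54250
Σ(xᵢ − x̄)⁴ = 657773.1260 ⇒ m₄ = 164443.28151
m₂² = 74279.41431
g2 = m₄/m₂² − 3 = 2.21385 − 3 ≈ -0.7862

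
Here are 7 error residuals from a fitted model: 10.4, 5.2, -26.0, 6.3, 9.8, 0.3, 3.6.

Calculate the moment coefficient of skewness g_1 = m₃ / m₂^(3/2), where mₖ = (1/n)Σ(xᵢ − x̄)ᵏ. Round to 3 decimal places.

x̄ = (10.4 + 5.2 - 26.0 + 6.3 + 9.8 + 0.3 + 3.6) / 7 = 1.3714
deviations (xᵢ − x̄): 9.0286, 3.8286, -27.3714, 4.9286, 8.4286, -1.0714, 2.2286
Σ(xᵢ − x̄)² = 946.8143 ⇒ m₂ = 946.8143/7 = 135.25918
Σ(xᵢ − x̄)³ = -18986.1263 ⇒ m₃ = -18986.1263/7 = -2712.30376
m₂^(3/2) = 135.25918^(1.5) = 1573.07759
g_1 = m₃ / m₂^(3/2) = -2712.30376 / 1573.07759 ≈ -1.724

-1.724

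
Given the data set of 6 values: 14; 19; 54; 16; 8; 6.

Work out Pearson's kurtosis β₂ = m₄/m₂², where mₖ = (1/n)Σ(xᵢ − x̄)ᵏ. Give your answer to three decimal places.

3.679

x̄ = 19.5000
Σ(xᵢ − x̄)² = 1547.5000 ⇒ m₂ = 257.91667
Σ(xᵢ − x̄)⁴ = 1468465.3750 ⇒ m₄ = 244744.22917
m₂² = 66521.00694
β₂ = m₄/m₂² = 244744.22917 / 66521.00694 ≈ 3.679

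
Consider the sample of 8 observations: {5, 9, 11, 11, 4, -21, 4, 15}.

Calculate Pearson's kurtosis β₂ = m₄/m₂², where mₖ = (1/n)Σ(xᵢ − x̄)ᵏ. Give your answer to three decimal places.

4.849

x̄ = 4.7500
Σ(xᵢ − x̄)² = 865.5000 ⇒ m₂ = 108.18750
Σ(xᵢ − x̄)⁴ = 454068.6563 ⇒ m₄ = 56758.58203
m₂² = 11704.53516
β₂ = m₄/m₂² = 56758.58203 / 11704.53516 ≈ 4.849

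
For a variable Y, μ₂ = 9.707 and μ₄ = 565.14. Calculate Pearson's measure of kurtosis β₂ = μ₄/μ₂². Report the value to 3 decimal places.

5.998

μ₂² = 9.707² = 94.22585
μ₄/μ₂² = 565.14 / 94.22585 = 5.99772
β₂ ≈ 5.998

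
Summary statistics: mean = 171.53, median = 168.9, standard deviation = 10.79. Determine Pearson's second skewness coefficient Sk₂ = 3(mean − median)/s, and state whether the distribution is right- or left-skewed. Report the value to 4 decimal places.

0.7312, right-skewed

Sk₂ = 3(171.53 − 168.9) / 10.79 = 3 × 2.6300 / 10.79
    = 7.8900 / 10.79 ≈ 0.7312
Sk₂ > 0 ⇒ mean > median ⇒ right-skewed (positive skew).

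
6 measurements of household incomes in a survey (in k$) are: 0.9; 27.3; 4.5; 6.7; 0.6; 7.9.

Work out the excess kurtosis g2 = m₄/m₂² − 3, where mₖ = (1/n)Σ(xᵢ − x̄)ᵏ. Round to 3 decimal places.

x̄ = 7.9833
Σ(xᵢ − x̄)² = 491.6083 ⇒ m₂ = 81.93472
Σ(xᵢ − x̄)⁴ = 144867.7538 ⇒ m₄ = 24144.62563
m₂² = 6713.29871
g2 = m₄/m₂² − 3 = 3.59654 − 3 ≈ 0.597

0.597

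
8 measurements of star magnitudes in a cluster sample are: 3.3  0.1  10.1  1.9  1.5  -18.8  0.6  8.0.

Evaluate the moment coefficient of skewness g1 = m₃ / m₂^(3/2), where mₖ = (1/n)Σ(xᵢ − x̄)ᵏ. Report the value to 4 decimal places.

x̄ = (3.3 + 0.1 + 10.1 + 1.9 + 1.5 - 18.8 + 0.6 + 8.0) / 8 = 0.8375
deviations (xᵢ − x̄): 2.4625, -0.7375, 9.2625, 1.0625, 0.6625, -19.6375, -0.2375, 7.1625
Σ(xᵢ − x̄)² = 530.9588 ⇒ m₂ = 530.9588/8 = 66.36984
Σ(xᵢ − x̄)³ = -6394.7163 ⇒ m₃ = -6394.7163/8 = -799.33954
m₂^(3/2) = 66.36984^(1.5) = 540.69978
g1 = m₃ / m₂^(3/2) = -799.33954 / 540.69978 ≈ -1.4783

-1.4783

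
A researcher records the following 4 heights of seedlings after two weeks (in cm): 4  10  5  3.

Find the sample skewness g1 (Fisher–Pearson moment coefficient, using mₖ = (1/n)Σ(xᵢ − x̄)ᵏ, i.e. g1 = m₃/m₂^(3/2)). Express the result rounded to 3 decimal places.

0.922

x̄ = (4 + 10 + 5 + 3) / 4 = 5.5000
deviations (xᵢ − x̄): -1.5000, 4.5000, -0.5000, -2.5000
Σ(xᵢ − x̄)² = 29.0000 ⇒ m₂ = 29.0000/4 = 7.25000
Σ(xᵢ − x̄)³ = 72.0000 ⇒ m₃ = 72.0000/4 = 18.00000
m₂^(3/2) = 7.25000^(1.5) = 19.52122
g1 = m₃ / m₂^(3/2) = 18.00000 / 19.52122 ≈ 0.922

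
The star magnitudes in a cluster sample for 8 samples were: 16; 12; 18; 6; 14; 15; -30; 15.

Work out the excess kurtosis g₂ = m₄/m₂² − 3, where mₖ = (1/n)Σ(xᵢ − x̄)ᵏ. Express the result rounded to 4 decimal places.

2.5656

x̄ = 8.2500
Σ(xᵢ − x̄)² = 1761.5000 ⇒ m₂ = 220.18750
Σ(xᵢ − x̄)⁴ = 2158664.6563 ⇒ m₄ = 269833.08203
m₂² = 48482.53516
g₂ = m₄/m₂² − 3 = 5.56557 − 3 ≈ 2.5656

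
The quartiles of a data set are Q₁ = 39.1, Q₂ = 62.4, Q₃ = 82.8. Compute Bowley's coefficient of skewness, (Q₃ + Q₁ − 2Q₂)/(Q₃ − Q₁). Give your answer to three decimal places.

-0.066

numerator: Q₃ + Q₁ − 2Q₂ = 82.8 + 39.1 − 2×62.4 = -2.9000
denominator: Q₃ − Q₁ = 82.8 − 39.1 = 43.7000
Bowley skewness = -2.9000 / 43.7000 ≈ -0.066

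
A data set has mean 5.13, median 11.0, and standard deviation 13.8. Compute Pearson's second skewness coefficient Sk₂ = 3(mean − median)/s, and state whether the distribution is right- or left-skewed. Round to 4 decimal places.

Sk₂ = 3(5.13 − 11.0) / 13.8 = 3 × -5.8700 / 13.8
    = -17.6100 / 13.8 ≈ -1.2761
Sk₂ < 0 ⇒ mean < median ⇒ left-skewed (negative skew).

-1.2761, left-skewed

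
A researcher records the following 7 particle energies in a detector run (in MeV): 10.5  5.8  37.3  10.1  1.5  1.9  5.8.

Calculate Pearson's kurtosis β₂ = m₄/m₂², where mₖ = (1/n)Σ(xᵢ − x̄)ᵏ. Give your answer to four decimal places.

4.4487

x̄ = 10.4143
Σ(xᵢ − x̄)² = 917.4886 ⇒ m₂ = 131.06980
Σ(xᵢ − x̄)⁴ = 534976.5520 ⇒ m₄ = 76425.22172
m₂² = 17179.29140
β₂ = m₄/m₂² = 76425.22172 / 17179.29140 ≈ 4.4487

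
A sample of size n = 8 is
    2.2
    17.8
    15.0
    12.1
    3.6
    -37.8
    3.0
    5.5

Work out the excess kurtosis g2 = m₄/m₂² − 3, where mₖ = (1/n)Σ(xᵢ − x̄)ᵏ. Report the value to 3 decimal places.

x̄ = 2.6750
Σ(xᵢ − x̄)² = 2116.8950 ⇒ m₂ = 264.61187
Σ(xᵢ − x̄)⁴ = 2767147.5930 ⇒ m₄ = 345893.44912
m₂² = 70019.44439
g2 = m₄/m₂² − 3 = 4.93996 − 3 ≈ 1.940

1.940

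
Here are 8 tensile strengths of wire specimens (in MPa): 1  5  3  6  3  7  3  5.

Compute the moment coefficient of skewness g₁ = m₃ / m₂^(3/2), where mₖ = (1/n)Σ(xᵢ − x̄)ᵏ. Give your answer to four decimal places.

x̄ = (1 + 5 + 3 + 6 + 3 + 7 + 3 + 5) / 8 = 4.1250
deviations (xᵢ − x̄): -3.1250, 0.8750, -1.1250, 1.8750, -1.1250, 2.8750, -1.1250, 0.8750
Σ(xᵢ − x̄)² = 26.8750 ⇒ m₂ = 26.8750/8 = 3.35938
Σ(xᵢ − x̄)³ = -3.0938 ⇒ m₃ = -3.0938/8 = -0.38672
m₂^(3/2) = 3.35938^(1.5) = 6.15726
g₁ = m₃ / m₂^(3/2) = -0.38672 / 6.15726 ≈ -0.0628

-0.0628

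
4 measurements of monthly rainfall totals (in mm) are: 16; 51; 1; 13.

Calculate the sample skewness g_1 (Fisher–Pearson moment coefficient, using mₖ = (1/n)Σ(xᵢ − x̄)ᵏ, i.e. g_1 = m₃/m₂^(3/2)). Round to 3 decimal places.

x̄ = (16 + 51 + 1 + 13) / 4 = 20.2500
deviations (xᵢ − x̄): -4.2500, 30.7500, -19.2500, -7.2500
Σ(xᵢ − x̄)² = 1386.7500 ⇒ m₂ = 1386.7500/4 = 346.68750
Σ(xᵢ − x̄)³ = 21484.8750 ⇒ m₃ = 21484.8750/4 = 5371.21875
m₂^(3/2) = 346.68750^(1.5) = 6455.16392
g_1 = m₃ / m₂^(3/2) = 5371.21875 / 6455.16392 ≈ 0.832

0.832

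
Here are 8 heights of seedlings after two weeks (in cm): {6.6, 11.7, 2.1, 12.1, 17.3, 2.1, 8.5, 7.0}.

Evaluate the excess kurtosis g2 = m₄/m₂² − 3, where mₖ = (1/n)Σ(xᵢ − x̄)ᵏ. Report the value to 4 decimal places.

x̄ = 8.4250
Σ(xᵢ − x̄)² = 188.3750 ⇒ m₂ = 23.54688
Σ(xᵢ − x̄)⁴ = 9717.5812 ⇒ m₄ = 1214.69765
m₂² = 554.45532
g2 = m₄/m₂² − 3 = 2.19079 − 3 ≈ -0.8092

-0.8092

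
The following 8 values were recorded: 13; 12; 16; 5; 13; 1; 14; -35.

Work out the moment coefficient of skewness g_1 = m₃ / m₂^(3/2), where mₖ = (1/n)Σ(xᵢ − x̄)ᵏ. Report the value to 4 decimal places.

-1.9012

x̄ = (13 + 12 + 16 + 5 + 13 + 1 + 14 - 35) / 8 = 4.8750
deviations (xᵢ − x̄): 8.1250, 7.1250, 11.1250, 0.1250, 8.1250, -3.8750, 9.1250, -39.8750
Σ(xᵢ − x̄)² = 1994.8750 ⇒ m₂ = 1994.8750/8 = 249.35938
Σ(xᵢ − x̄)³ = -59888.9063 ⇒ m₃ = -59888.9063/8 = -7486.11328
m₂^(3/2) = 249.35938^(1.5) = 3937.66306
g_1 = m₃ / m₂^(3/2) = -7486.11328 / 3937.66306 ≈ -1.9012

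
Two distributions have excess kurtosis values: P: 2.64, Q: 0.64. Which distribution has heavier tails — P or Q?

Higher excess kurtosis ⇒ heavier tails relative to the normal distribution.
2.64 vs 0.64: the larger is 2.64, so P has heavier tails.

P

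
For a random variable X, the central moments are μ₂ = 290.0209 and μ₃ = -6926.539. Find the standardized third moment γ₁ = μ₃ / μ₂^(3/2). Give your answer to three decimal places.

σ = √μ₂ = √290.0209 = 17.03000
σ³ = μ₂^(3/2) = 4939.05593
γ₁ = μ₃/σ³ = -6926.539 / 4939.05593 ≈ -1.402

-1.402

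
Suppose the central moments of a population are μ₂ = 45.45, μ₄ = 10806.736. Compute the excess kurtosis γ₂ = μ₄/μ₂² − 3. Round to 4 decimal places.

2.2315

μ₂² = 45.45² = 2065.70250
μ₄/μ₂² = 10806.736 / 2065.70250 = 5.23151
γ₂ = 5.23151 − 3 ≈ 2.2315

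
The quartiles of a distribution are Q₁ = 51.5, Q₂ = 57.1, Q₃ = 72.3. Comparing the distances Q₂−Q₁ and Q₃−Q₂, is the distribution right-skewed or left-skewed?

Q₂ − Q₁ = 5.6;  Q₃ − Q₂ = 15.2
Q₃ − Q₂ > Q₂ − Q₁ ⇒ the upper half is more spread out ⇒ right-skewed.

right-skewed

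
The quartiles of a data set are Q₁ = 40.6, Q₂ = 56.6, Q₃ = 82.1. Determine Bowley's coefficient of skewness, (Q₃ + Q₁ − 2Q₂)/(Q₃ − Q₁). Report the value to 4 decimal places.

numerator: Q₃ + Q₁ − 2Q₂ = 82.1 + 40.6 − 2×56.6 = 9.5000
denominator: Q₃ − Q₁ = 82.1 − 40.6 = 41.5000
Bowley skewness = 9.5000 / 41.5000 ≈ 0.2289

0.2289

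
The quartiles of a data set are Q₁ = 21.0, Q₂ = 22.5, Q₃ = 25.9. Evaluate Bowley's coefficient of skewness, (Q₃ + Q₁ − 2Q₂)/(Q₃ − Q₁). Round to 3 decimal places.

numerator: Q₃ + Q₁ − 2Q₂ = 25.9 + 21.0 − 2×22.5 = 1.9000
denominator: Q₃ − Q₁ = 25.9 − 21.0 = 4.9000
Bowley skewness = 1.9000 / 4.9000 ≈ 0.388

0.388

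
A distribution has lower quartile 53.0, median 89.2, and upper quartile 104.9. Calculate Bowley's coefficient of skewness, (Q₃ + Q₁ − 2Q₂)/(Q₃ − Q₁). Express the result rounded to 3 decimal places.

-0.395

numerator: Q₃ + Q₁ − 2Q₂ = 104.9 + 53.0 − 2×89.2 = -20.5000
denominator: Q₃ − Q₁ = 104.9 − 53.0 = 51.9000
Bowley skewness = -20.5000 / 51.9000 ≈ -0.395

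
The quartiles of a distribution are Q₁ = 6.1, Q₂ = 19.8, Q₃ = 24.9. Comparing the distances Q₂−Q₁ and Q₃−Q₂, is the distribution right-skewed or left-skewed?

left-skewed

Q₂ − Q₁ = 13.7;  Q₃ − Q₂ = 5.1
Q₂ − Q₁ > Q₃ − Q₂ ⇒ the lower half is more spread out ⇒ left-skewed.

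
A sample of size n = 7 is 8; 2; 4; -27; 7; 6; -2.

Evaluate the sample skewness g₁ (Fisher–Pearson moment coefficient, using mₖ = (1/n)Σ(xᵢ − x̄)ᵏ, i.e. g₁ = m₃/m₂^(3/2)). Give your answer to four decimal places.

x̄ = (8 + 2 + 4 - 27 + 7 + 6 - 2) / 7 = -0.2857
deviations (xᵢ − x̄): 8.2857, 2.2857, 4.2857, -26.7143, 7.2857, 6.2857, -1.7143
Σ(xᵢ − x̄)² = 901.4286 ⇒ m₂ = 901.4286/7 = 128.77551
Σ(xᵢ − x̄)³ = -17775.1837 ⇒ m₃ = -17775.1837/7 = -2539.31195
m₂^(3/2) = 128.77551^(1.5) = 1461.33545
g₁ = m₃ / m₂^(3/2) = -2539.31195 / 1461.33545 ≈ -1.7377

-1.7377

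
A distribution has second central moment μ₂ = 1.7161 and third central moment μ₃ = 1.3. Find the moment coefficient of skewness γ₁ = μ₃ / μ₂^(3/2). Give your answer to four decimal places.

σ = √μ₂ = √1.7161 = 1.31000
σ³ = μ₂^(3/2) = 2.24809
γ₁ = μ₃/σ³ = 1.3 / 2.24809 ≈ 0.5783

0.5783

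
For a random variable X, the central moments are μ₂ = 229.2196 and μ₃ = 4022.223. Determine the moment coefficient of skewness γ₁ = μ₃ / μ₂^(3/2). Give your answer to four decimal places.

σ = √μ₂ = √229.2196 = 15.14000
σ³ = μ₂^(3/2) = 3470.38474
γ₁ = μ₃/σ³ = 4022.223 / 3470.38474 ≈ 1.1590

1.1590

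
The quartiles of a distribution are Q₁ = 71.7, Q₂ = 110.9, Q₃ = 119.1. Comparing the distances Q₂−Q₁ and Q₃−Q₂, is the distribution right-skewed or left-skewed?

Q₂ − Q₁ = 39.2;  Q₃ − Q₂ = 8.2
Q₂ − Q₁ > Q₃ − Q₂ ⇒ the lower half is more spread out ⇒ left-skewed.

left-skewed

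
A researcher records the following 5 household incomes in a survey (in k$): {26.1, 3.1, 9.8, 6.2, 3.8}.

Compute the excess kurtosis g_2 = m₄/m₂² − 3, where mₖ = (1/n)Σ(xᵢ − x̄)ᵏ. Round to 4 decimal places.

-0.1350

x̄ = 9.8000
Σ(xᵢ − x̄)² = 359.5400 ⇒ m₂ = 71.90800
Σ(xᵢ − x̄)⁴ = 74070.2498 ⇒ m₄ = 14814.04996
m₂² = 5170.76046
g_2 = m₄/m₂² − 3 = 2.86497 − 3 ≈ -0.1350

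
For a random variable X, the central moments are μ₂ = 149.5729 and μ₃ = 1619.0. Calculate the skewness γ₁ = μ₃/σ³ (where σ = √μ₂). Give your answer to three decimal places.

0.885

σ = √μ₂ = √149.5729 = 12.23000
σ³ = μ₂^(3/2) = 1829.27657
γ₁ = μ₃/σ³ = 1619.0 / 1829.27657 ≈ 0.885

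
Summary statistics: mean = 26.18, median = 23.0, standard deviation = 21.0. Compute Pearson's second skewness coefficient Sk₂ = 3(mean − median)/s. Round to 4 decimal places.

Sk₂ = 3(26.18 − 23.0) / 21.0 = 3 × 3.1800 / 21.0
    = 9.5400 / 21.0 ≈ 0.4543

0.4543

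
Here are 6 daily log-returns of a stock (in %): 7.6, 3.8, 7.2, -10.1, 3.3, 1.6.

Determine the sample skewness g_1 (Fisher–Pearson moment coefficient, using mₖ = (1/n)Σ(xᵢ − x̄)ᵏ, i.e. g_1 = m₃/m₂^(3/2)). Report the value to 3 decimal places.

-1.287

x̄ = (7.6 + 3.8 + 7.2 - 10.1 + 3.3 + 1.6) / 6 = 2.2333
deviations (xᵢ − x̄): 5.3667, 1.5667, 4.9667, -12.3333, 1.0667, -0.6333
Σ(xᵢ − x̄)² = 209.5733 ⇒ m₂ = 209.5733/6 = 34.92889
Σ(xᵢ − x̄)³ = -1594.1496 ⇒ m₃ = -1594.1496/6 = -265.69159
m₂^(3/2) = 34.92889^(1.5) = 206.43206
g_1 = m₃ / m₂^(3/2) = -265.69159 / 206.43206 ≈ -1.287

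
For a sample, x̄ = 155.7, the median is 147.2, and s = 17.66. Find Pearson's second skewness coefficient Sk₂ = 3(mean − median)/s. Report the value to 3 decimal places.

1.444

Sk₂ = 3(155.7 − 147.2) / 17.66 = 3 × 8.5000 / 17.66
    = 25.5000 / 17.66 ≈ 1.444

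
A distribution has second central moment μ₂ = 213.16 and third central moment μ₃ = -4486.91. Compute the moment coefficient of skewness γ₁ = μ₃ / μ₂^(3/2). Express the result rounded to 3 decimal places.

σ = √μ₂ = √213.16 = 14.60000
σ³ = μ₂^(3/2) = 3112.13600
γ₁ = μ₃/σ³ = -4486.91 / 3112.13600 ≈ -1.442

-1.442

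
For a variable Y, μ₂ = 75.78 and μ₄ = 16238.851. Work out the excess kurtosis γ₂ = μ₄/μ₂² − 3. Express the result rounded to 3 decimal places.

-0.172

μ₂² = 75.78² = 5742.60840
μ₄/μ₂² = 16238.851 / 5742.60840 = 2.82778
γ₂ = 2.82778 − 3 ≈ -0.172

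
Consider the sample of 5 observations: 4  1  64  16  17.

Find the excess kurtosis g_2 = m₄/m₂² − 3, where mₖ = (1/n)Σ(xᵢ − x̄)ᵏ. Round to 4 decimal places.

-0.1182

x̄ = 20.4000
Σ(xᵢ − x̄)² = 2577.2000 ⇒ m₂ = 515.44000
Σ(xᵢ − x̄)⁴ = 3828143.6960 ⇒ m₄ = 765628.73920
m₂² = 265678.39360
g_2 = m₄/m₂² − 3 = 2.88179 − 3 ≈ -0.1182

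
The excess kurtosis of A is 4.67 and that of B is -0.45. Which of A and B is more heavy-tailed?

A

Higher excess kurtosis ⇒ heavier tails relative to the normal distribution.
4.67 vs -0.45: the larger is 4.67, so A has heavier tails. (A is leptokurtic — heavier-than-normal tails; the other is platykurtic.)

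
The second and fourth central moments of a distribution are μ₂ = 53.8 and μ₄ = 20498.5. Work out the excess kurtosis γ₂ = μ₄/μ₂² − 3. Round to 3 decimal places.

μ₂² = 53.8² = 2894.44000
μ₄/μ₂² = 20498.5 / 2894.44000 = 7.08203
γ₂ = 7.08203 − 3 ≈ 4.082

4.082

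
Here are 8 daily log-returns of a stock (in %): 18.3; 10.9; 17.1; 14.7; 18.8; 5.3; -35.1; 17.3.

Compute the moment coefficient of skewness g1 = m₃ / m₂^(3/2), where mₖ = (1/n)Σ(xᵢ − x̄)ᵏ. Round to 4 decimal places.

-2.0065

x̄ = (18.3 + 10.9 + 17.1 + 14.7 + 18.8 + 5.3 - 35.1 + 17.3) / 8 = 8.4125
deviations (xᵢ − x̄): 9.8875, 2.4875, 8.6875, 6.2875, 10.3875, -3.1125, -43.5125, 8.8875
Σ(xᵢ − x̄)² = 2308.8688 ⇒ m₂ = 2308.8688/8 = 288.60859
Σ(xᵢ − x̄)³ = -78704.9416 ⇒ m₃ = -78704.9416/8 = -9838.11770
m₂^(3/2) = 288.60859^(1.5) = 4903.02252
g1 = m₃ / m₂^(3/2) = -9838.11770 / 4903.02252 ≈ -2.0065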